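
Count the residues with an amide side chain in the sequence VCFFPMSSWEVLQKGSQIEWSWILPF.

Only N (asparagine) and Q (glutamine) carry a side-chain carboxamide.
Matching residues: Q13, Q17.

2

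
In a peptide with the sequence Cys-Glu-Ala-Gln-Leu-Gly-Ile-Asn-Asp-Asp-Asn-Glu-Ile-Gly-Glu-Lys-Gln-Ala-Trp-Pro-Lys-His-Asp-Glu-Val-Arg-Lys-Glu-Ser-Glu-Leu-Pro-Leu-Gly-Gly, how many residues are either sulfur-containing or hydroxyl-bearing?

2

Sulfur-containing: C, M. Hydroxyl-bearing: S, T, Y.
Sulfur-containing residues here: Cys1 (1).
Hydroxyl-bearing residues here: Ser29 (1).
The two groups share no amino acid, so total = 1 + 1 = 2.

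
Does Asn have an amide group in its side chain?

Yes

The amide-side-chain residues are Asn (N) and Gln (Q).
Asparagine is in this group.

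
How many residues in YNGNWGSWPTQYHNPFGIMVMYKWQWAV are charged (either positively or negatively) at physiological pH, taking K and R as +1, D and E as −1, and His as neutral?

Charged side chains at pH ~7.4: K, R (positive); D, E (negative).
Matching residues: K23.

1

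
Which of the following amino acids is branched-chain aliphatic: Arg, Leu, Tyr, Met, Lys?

The BCAAs are Val, Leu, and Ile — aliphatic side chains with a branch point.
Of the listed options, only Leu belongs to this group.

Leu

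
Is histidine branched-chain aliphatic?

No

V, L, and I make up the branched-chain aliphatic group.
Histidine is not in this group.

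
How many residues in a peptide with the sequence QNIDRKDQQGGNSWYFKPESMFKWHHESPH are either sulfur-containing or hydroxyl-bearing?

Sulfur-containing: C, M. Hydroxyl-bearing: S, T, Y.
Sulfur-containing residues here: M21 (1).
Hydroxyl-bearing residues here: S13, Y15, S20, S28 (4).
The two groups share no amino acid, so total = 1 + 4 = 5.

5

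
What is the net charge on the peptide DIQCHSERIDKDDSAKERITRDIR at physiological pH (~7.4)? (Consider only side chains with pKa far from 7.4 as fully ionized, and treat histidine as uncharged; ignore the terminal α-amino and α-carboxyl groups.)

Near pH 7.4, K and R contribute +1 each, D and E contribute −1 each, and every other side chain (His included, as stated) is uncharged.
Positive (K, R): R8, K11, K16, R18, R21, R24 → +6.
Negative (D, E): D1, E7, D10, D12, D13, E17, D22 → −7.
Net charge = (+6) + (−7) = −1.

-1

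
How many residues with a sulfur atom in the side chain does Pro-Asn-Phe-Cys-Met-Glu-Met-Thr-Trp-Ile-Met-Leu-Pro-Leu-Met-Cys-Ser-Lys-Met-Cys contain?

Cysteine (C, thiol) and methionine (M, thioether) are the two sulfur-containing amino acids.
Matching residues: Cys4, Met5, Met7, Met11, Met15, Cys16, Met19, Cys20.

8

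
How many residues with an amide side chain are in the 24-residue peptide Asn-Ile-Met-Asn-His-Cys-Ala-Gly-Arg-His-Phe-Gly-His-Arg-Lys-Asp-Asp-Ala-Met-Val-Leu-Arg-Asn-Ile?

Only N (asparagine) and Q (glutamine) carry a side-chain carboxamide.
Matching residues: Asn1, Asn4, Asn23.

3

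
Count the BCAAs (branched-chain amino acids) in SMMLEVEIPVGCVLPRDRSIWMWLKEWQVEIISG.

The BCAAs are Val, Leu, and Ile — aliphatic side chains with a branch point.
Matching residues: L4, V6, I8, V10, V13, L14, I20, L24, V29, I31, I32.

11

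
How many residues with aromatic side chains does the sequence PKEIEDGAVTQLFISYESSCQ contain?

2

The aromatic amino acids are Phe (F, benzyl), Trp (W, indole), and Tyr (Y, phenol).
Matching residues: F13, Y16.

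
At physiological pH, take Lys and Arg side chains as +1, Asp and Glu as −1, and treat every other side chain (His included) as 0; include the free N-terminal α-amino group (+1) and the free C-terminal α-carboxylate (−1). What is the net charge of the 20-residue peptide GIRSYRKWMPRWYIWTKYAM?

+5

Positive (K, R): R3, R6, K7, R11, K17 → +5.
Negative (D, E): none → −0.
The N-terminus (+1) and C-terminus (−1) cancel.
Net charge = (+5) + (−0) = +5.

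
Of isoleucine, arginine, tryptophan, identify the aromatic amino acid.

The aromatic amino acids are Phe (F, benzyl), Trp (W, indole), and Tyr (Y, phenol).
Of the listed options, only tryptophan belongs to this group.

tryptophan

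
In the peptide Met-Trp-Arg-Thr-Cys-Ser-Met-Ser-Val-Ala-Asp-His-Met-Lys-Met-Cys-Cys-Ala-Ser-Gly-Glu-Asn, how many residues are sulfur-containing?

The sulfur-bearing residues are cysteine (–SH) and methionine (–S–CH₃).
Matching residues: Met1, Cys5, Met7, Met13, Met15, Cys16, Cys17.

7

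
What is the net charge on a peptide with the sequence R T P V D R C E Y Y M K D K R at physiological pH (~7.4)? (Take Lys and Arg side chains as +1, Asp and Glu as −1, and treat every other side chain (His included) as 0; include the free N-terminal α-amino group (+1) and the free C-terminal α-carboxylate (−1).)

Positive (K, R): R1, R6, K12, K14, R15 → +5.
Negative (D, E): D5, E8, D13 → −3.
The N-terminus (+1) and C-terminus (−1) cancel.
Net charge = (+5) + (−3) = +2.

+2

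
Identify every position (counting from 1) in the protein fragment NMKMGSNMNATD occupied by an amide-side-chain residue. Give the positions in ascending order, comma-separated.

Asparagine (N) and glutamine (Q) have uncharged amide side chains.
Matching residues: N1, N7, N9.

1, 7, 9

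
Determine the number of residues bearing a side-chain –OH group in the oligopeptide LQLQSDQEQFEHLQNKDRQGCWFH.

The –OH-bearing residues are Ser, Thr (aliphatic alcohols), and Tyr (phenol).
Matching residues: S5.

1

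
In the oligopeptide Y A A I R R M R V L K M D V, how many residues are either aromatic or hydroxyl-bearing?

Aromatic: F, W, Y. Hydroxyl-bearing: S, T, Y.
Aromatic residues here: Y1 (1).
Hydroxyl-bearing residues here: Y1 (1).
Y is in both groups, so the 1 Y residue must not be double-counted.
Total = 1 + 1 − 1 = 1.

1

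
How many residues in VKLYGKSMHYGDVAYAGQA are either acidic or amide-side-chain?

2

Acidic: D, E. Amide-side-chain: N, Q.
Acidic residues here: D12 (1).
Amide-side-chain residues here: Q18 (1).
The two groups share no amino acid, so total = 1 + 1 = 2.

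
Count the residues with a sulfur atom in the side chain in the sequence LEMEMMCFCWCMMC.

9

The sulfur-bearing residues are cysteine (–SH) and methionine (–S–CH₃).
Matching residues: M3, M5, M6, C7, C9, C11, M12, M13, C14.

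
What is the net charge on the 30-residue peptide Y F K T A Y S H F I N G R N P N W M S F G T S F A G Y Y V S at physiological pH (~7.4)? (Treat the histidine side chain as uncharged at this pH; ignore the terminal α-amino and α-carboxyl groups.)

The side chains ionized at physiological pH are Lys/Arg (+1) and Asp/Glu (−1); with His treated as neutral, nothing else contributes.
Positive (K, R): K3, R13 → +2.
Negative (D, E): none → −0.
Net charge = (+2) + (−0) = +2.

+2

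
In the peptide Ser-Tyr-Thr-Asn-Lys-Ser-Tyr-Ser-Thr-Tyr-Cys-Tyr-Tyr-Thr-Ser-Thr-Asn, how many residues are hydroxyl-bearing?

The –OH-bearing residues are Ser, Thr (aliphatic alcohols), and Tyr (phenol).
Matching residues: Ser1, Tyr2, Thr3, Ser6, Tyr7, Ser8, Thr9, Tyr10, Tyr12, Tyr13, Thr14, Ser15, Thr16.

13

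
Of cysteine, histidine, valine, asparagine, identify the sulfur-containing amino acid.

cysteine

Cysteine (C, thiol) and methionine (M, thioether) are the two sulfur-containing amino acids.
Of the listed options, only cysteine belongs to this group.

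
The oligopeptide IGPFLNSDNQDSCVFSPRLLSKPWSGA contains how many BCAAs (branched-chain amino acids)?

Valine (V), leucine (L), and isoleucine (I) are the branched-chain amino acids.
Matching residues: I1, L5, V14, L19, L20.

5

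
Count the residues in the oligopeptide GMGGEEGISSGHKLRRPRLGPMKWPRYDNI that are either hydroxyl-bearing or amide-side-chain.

4

Hydroxyl-bearing: S, T, Y. Amide-side-chain: N, Q.
Hydroxyl-bearing residues here: S9, S10, Y27 (3).
Amide-side-chain residues here: N29 (1).
The two groups share no amino acid, so total = 3 + 1 = 4.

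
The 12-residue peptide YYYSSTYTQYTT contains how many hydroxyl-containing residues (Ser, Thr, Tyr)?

Matching residues: Y1, Y2, Y3, S4, S5, T6, Y7, T8, Y10, T11, T12.

11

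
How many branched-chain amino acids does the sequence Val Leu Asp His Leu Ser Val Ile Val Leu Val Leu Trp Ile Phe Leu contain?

11

Valine (V), leucine (L), and isoleucine (I) are the branched-chain amino acids.
Matching residues: Val1, Leu2, Leu5, Val7, Ile8, Val9, Leu10, Val11, Leu12, Ile14, Leu16.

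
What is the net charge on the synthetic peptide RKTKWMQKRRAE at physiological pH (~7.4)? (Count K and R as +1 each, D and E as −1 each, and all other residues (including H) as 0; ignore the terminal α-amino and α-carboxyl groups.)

Positive (K, R): R1, K2, K4, K8, R9, R10 → +6.
Negative (D, E): E12 → −1.
Net charge = (+6) + (−1) = +5.

+5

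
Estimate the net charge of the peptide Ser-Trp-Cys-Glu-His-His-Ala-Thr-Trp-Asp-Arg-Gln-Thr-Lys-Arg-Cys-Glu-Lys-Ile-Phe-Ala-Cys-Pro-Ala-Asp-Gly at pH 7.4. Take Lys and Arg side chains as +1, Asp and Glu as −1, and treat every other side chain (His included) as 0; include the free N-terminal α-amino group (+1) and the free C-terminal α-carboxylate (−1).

Positive (K, R): Arg11, Lys14, Arg15, Lys18 → +4.
Negative (D, E): Glu4, Asp10, Glu17, Asp25 → −4.
The N-terminus (+1) and C-terminus (−1) cancel.
Net charge = (+4) + (−4) = 0.

0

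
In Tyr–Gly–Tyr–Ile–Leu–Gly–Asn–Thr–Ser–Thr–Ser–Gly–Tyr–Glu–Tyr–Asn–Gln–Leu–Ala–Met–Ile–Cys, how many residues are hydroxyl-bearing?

8

The –OH-bearing residues are Ser, Thr (aliphatic alcohols), and Tyr (phenol).
Matching residues: Tyr1, Tyr3, Thr8, Ser9, Thr10, Ser11, Tyr13, Tyr15.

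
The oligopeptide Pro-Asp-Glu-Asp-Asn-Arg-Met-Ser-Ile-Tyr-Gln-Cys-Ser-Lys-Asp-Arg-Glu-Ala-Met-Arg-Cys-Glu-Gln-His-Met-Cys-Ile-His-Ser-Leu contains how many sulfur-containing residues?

6

The sulfur-bearing residues are cysteine (–SH) and methionine (–S–CH₃).
Matching residues: Met7, Cys12, Met19, Cys21, Met25, Cys26.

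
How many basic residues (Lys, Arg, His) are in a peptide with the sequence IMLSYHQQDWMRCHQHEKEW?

5

Matching residues: H6, R12, H14, H16, K18.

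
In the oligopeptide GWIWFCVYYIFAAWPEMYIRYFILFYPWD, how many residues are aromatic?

F, W, and Y each carry an aromatic ring on the side chain.
Matching residues: W2, W4, F5, Y8, Y9, F11, W14, Y18, Y21, F22, F25, Y26, W28.

13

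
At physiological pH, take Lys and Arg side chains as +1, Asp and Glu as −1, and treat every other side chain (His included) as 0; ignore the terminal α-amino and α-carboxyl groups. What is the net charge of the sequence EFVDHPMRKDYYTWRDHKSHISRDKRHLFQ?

Positive (K, R): R8, K9, R15, K18, R23, K25, R26 → +7.
Negative (D, E): E1, D4, D10, D16, D24 → −5.
Net charge = (+7) + (−5) = +2.

+2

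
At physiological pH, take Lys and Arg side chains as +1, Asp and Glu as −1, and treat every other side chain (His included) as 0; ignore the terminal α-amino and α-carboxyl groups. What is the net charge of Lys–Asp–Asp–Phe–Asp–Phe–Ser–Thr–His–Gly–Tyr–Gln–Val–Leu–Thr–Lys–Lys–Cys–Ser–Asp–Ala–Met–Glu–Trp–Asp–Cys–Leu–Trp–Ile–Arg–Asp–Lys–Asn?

Positive (K, R): Lys1, Lys16, Lys17, Arg30, Lys32 → +5.
Negative (D, E): Asp2, Asp3, Asp5, Asp20, Glu23, Asp25, Asp31 → −7.
Net charge = (+5) + (−7) = −2.

-2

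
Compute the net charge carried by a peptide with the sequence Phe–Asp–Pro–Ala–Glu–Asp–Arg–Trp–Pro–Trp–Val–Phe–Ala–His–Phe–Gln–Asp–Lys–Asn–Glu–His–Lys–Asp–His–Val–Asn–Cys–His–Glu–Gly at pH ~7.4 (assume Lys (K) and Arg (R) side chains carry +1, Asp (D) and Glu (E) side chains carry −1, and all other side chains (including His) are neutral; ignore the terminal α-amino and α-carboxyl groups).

Positive (K, R): Arg7, Lys18, Lys22 → +3.
Negative (D, E): Asp2, Glu5, Asp6, Asp17, Glu20, Asp23, Glu29 → −7.
Net charge = (+3) + (−7) = −4.

-4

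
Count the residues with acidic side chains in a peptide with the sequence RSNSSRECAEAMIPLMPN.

2

The acidic residues are Asp (D) and Glu (E), whose side chains end in a carboxylate group.
Matching residues: E7, E10.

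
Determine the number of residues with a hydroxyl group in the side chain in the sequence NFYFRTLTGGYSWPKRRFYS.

S, T, and Y are the three residues with a side-chain hydroxyl.
Matching residues: Y3, T6, T8, Y11, S12, Y19, S20.

7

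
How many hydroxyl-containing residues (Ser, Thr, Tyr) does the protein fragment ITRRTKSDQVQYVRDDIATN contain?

Matching residues: T2, T5, S7, Y12, T19.

5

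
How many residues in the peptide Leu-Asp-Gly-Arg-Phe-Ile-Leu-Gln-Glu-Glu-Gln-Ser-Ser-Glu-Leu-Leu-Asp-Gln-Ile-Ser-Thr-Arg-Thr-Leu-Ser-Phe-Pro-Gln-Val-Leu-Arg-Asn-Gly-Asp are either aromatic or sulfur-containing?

Aromatic: F, W, Y. Sulfur-containing: C, M.
Aromatic residues here: Phe5, Phe26 (2).
Sulfur-containing residues here: none (0).
The two groups share no amino acid, so total = 2 + 0 = 2.

2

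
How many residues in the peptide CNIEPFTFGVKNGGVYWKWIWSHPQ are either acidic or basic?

4

Acidic: D, E. Basic: H, K, R.
Acidic residues here: E4 (1).
Basic residues here: K11, K18, H23 (3).
The two groups share no amino acid, so total = 1 + 3 = 4.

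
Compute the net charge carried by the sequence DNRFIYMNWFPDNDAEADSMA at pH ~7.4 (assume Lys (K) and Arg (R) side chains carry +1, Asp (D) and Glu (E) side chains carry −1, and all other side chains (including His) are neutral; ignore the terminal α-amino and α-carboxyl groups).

Positive (K, R): R3 → +1.
Negative (D, E): D1, D12, D14, E16, D18 → −5.
Net charge = (+1) + (−5) = −4.

-4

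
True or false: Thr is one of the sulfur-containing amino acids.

The sulfur-bearing residues are cysteine (–SH) and methionine (–S–CH₃).
Threonine is not in this group.

False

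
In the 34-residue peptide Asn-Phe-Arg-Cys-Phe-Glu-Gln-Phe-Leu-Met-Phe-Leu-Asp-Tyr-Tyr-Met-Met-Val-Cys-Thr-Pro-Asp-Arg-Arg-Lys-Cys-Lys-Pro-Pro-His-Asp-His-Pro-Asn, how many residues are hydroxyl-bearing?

S, T, and Y are the three residues with a side-chain hydroxyl.
Matching residues: Tyr14, Tyr15, Thr20.

3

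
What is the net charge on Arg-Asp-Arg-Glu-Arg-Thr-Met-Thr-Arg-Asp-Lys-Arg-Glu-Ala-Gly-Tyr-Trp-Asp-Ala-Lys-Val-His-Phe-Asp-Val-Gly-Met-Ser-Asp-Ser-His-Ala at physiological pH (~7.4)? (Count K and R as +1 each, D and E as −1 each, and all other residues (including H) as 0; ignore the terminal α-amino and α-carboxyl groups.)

Positive (K, R): Arg1, Arg3, Arg5, Arg9, Lys11, Arg12, Lys20 → +7.
Negative (D, E): Asp2, Glu4, Asp10, Glu13, Asp18, Asp24, Asp29 → −7.
Net charge = (+7) + (−7) = 0.

0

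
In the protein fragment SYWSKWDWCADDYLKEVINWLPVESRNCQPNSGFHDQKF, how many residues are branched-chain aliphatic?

5

The BCAAs are Val, Leu, and Ile — aliphatic side chains with a branch point.
Matching residues: L14, V17, I18, L21, V23.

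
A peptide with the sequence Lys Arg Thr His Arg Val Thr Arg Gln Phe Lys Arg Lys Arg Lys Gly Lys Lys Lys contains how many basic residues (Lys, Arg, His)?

Matching residues: Lys1, Arg2, His4, Arg5, Arg8, Lys11, Arg12, Lys13, Arg14, Lys15, Lys17, Lys18, Lys19.

13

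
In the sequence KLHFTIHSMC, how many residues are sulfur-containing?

2

Only Cys (C) and Met (M) have a sulfur atom in the side chain.
Matching residues: M9, C10.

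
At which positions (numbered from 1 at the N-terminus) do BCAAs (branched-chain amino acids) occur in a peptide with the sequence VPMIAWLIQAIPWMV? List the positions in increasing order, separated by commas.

1, 4, 7, 8, 11, 15

The BCAAs are Val, Leu, and Ile — aliphatic side chains with a branch point.
Matching residues: V1, I4, L7, I8, I11, V15.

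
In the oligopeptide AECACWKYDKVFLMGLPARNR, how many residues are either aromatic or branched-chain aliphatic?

6

Aromatic: F, W, Y. Branched-chain aliphatic: I, L, V.
Aromatic residues here: W6, Y8, F12 (3).
Branched-chain aliphatic residues here: V11, L13, L16 (3).
The two groups share no amino acid, so total = 3 + 3 = 6.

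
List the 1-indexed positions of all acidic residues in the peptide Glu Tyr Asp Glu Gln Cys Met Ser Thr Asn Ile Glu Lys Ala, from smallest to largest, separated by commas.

Only D (aspartate) and E (glutamate) carry a side-chain carboxylic acid.
Matching residues: Glu1, Asp3, Glu4, Glu12.

1, 3, 4, 12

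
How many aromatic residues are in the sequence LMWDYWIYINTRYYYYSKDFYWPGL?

Phenylalanine (F), tryptophan (W), and tyrosine (Y) have aromatic ring side chains.
Matching residues: W3, Y5, W6, Y8, Y13, Y14, Y15, Y16, F20, Y21, W22.

11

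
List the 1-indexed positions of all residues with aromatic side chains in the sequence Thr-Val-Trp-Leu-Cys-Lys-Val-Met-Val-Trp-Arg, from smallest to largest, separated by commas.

3, 10

Phenylalanine (F), tryptophan (W), and tyrosine (Y) have aromatic ring side chains.
Matching residues: Trp3, Trp10.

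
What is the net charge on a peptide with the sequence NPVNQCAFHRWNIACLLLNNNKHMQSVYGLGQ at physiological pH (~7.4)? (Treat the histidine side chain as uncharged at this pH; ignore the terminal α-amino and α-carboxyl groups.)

+2

The side chains ionized at physiological pH are Lys/Arg (+1) and Asp/Glu (−1); with His treated as neutral, nothing else contributes.
Positive (K, R): R10, K22 → +2.
Negative (D, E): none → −0.
Net charge = (+2) + (−0) = +2.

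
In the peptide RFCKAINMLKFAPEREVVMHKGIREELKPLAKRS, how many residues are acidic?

4

Only D (aspartate) and E (glutamate) carry a side-chain carboxylic acid.
Matching residues: E14, E16, E25, E26.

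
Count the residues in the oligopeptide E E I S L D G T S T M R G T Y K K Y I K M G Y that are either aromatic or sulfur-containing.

Aromatic: F, W, Y. Sulfur-containing: C, M.
Aromatic residues here: Y15, Y18, Y23 (3).
Sulfur-containing residues here: M11, M21 (2).
The two groups share no amino acid, so total = 3 + 2 = 5.

5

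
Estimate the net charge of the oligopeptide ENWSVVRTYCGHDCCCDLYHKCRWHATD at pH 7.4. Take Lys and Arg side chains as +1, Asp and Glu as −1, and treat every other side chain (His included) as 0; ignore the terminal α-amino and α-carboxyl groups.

-1

Positive (K, R): R7, K21, R23 → +3.
Negative (D, E): E1, D13, D17, D28 → −4.
Net charge = (+3) + (−4) = −1.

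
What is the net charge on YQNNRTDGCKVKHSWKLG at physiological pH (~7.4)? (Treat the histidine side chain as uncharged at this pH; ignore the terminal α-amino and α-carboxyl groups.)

+3

At pH ~7.4 the Lys and Arg side chains are protonated (+1), the Asp and Glu side chains are deprotonated (−1), and with His taken as neutral all other side chains carry no charge.
Positive (K, R): R5, K10, K12, K16 → +4.
Negative (D, E): D7 → −1.
Net charge = (+4) + (−1) = +3.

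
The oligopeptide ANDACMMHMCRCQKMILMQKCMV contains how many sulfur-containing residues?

Only Cys (C) and Met (M) have a sulfur atom in the side chain.
Matching residues: C5, M6, M7, M9, C10, C12, M15, M18, C21, M22.

10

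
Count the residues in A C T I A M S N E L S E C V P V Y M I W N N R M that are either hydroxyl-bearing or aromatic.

Hydroxyl-bearing: S, T, Y. Aromatic: F, W, Y.
Hydroxyl-bearing residues here: T3, S7, S11, Y17 (4).
Aromatic residues here: Y17, W20 (2).
Y is in both groups, so the 1 Y residue must not be double-counted.
Total = 4 + 2 − 1 = 5.

5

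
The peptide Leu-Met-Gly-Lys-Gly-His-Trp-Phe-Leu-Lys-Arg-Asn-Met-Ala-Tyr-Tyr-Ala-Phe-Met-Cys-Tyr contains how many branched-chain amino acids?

Valine (V), leucine (L), and isoleucine (I) are the branched-chain amino acids.
Matching residues: Leu1, Leu9.

2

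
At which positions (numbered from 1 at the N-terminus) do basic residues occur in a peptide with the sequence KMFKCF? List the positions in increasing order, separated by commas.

Lysine (K), arginine (R), and histidine (H) have basic, nitrogen-containing side chains.
Matching residues: K1, K4.

1, 4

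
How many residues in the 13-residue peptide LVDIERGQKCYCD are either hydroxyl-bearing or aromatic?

Hydroxyl-bearing: S, T, Y. Aromatic: F, W, Y.
Hydroxyl-bearing residues here: Y11 (1).
Aromatic residues here: Y11 (1).
Y is in both groups, so the 1 Y residue must not be double-counted.
Total = 1 + 1 − 1 = 1.

1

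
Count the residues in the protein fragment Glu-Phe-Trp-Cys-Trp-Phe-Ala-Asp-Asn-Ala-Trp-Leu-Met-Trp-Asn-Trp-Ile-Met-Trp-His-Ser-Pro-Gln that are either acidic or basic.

3

Acidic: D, E. Basic: H, K, R.
Acidic residues here: Glu1, Asp8 (2).
Basic residues here: His20 (1).
The two groups share no amino acid, so total = 2 + 1 = 3.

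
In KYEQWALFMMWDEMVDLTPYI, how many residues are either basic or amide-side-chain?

2

Basic: H, K, R. Amide-side-chain: N, Q.
Basic residues here: K1 (1).
Amide-side-chain residues here: Q4 (1).
The two groups share no amino acid, so total = 1 + 1 = 2.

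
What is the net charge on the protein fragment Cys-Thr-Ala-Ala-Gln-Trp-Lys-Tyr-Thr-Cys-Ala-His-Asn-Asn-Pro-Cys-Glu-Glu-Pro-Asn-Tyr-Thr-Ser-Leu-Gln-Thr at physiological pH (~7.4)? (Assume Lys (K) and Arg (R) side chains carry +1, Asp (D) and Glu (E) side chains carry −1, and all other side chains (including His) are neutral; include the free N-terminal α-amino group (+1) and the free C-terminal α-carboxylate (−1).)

Positive (K, R): Lys7 → +1.
Negative (D, E): Glu17, Glu18 → −2.
The N-terminus (+1) and C-terminus (−1) cancel.
Net charge = (+1) + (−2) = −1.

-1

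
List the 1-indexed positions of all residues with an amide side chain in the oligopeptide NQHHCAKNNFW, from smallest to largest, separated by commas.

The amide-side-chain residues are Asn (N) and Gln (Q).
Matching residues: N1, Q2, N8, N9.

1, 2, 8, 9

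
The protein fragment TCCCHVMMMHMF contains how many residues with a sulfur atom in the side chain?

7

The sulfur-bearing residues are cysteine (–SH) and methionine (–S–CH₃).
Matching residues: C2, C3, C4, M7, M8, M9, M11.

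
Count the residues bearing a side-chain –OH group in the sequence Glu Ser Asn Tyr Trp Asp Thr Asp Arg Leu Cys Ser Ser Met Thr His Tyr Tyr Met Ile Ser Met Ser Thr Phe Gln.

Serine (S), threonine (T), and tyrosine (Y) each carry a hydroxyl group on the side chain.
Matching residues: Ser2, Tyr4, Thr7, Ser12, Ser13, Thr15, Tyr17, Tyr18, Ser21, Ser23, Thr24.

11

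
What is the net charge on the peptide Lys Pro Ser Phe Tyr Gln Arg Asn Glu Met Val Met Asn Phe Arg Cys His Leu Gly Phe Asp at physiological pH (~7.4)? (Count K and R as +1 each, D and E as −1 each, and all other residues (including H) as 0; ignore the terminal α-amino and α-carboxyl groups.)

Positive (K, R): Lys1, Arg7, Arg15 → +3.
Negative (D, E): Glu9, Asp21 → −2.
Net charge = (+3) + (−2) = +1.

+1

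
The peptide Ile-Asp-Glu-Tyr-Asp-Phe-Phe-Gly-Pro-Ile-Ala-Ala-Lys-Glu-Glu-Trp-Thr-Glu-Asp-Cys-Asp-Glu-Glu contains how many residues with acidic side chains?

Only D (aspartate) and E (glutamate) carry a side-chain carboxylic acid.
Matching residues: Asp2, Glu3, Asp5, Glu14, Glu15, Glu18, Asp19, Asp21, Glu22, Glu23.

10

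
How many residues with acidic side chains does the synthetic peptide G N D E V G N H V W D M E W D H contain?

The acidic residues are Asp (D) and Glu (E), whose side chains end in a carboxylate group.
Matching residues: D3, E4, D11, E13, D15.

5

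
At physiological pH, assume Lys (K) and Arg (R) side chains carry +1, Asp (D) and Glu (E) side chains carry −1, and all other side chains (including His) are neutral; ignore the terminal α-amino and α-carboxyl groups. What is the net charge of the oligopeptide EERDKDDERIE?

-4

Positive (K, R): R3, K5, R9 → +3.
Negative (D, E): E1, E2, D4, D6, D7, E8, E11 → −7.
Net charge = (+3) + (−7) = −4.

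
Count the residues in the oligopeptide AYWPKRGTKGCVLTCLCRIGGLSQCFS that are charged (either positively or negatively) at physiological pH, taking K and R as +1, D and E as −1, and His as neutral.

Charged side chains at pH ~7.4: K, R (positive); D, E (negative).
Matching residues: K5, R6, K9, R18.

4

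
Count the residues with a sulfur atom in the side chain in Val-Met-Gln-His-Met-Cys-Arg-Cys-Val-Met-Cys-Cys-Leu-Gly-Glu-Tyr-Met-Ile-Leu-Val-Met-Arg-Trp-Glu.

Cysteine (C, thiol) and methionine (M, thioether) are the two sulfur-containing amino acids.
Matching residues: Met2, Met5, Cys6, Cys8, Met10, Cys11, Cys12, Met17, Met21.

9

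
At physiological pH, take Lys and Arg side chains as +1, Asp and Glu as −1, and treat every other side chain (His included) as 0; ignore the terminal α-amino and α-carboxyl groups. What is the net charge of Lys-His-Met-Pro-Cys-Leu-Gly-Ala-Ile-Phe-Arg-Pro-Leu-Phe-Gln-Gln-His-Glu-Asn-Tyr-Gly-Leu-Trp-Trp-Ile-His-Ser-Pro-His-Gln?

+1

Positive (K, R): Lys1, Arg11 → +2.
Negative (D, E): Glu18 → −1.
Net charge = (+2) + (−1) = +1.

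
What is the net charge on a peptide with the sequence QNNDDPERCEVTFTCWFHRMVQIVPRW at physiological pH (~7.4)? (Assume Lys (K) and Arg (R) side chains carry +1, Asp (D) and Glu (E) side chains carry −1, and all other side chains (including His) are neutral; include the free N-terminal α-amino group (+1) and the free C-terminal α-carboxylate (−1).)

Positive (K, R): R8, R19, R26 → +3.
Negative (D, E): D4, D5, E7, E10 → −4.
The N-terminus (+1) and C-terminus (−1) cancel.
Net charge = (+3) + (−4) = −1.

-1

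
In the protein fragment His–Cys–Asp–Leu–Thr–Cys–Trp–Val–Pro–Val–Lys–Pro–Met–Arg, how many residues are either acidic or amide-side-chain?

Acidic: D, E. Amide-side-chain: N, Q.
Acidic residues here: Asp3 (1).
Amide-side-chain residues here: none (0).
The two groups share no amino acid, so total = 1 + 0 = 1.

1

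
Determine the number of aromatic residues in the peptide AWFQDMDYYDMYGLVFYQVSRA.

The aromatic amino acids are Phe (F, benzyl), Trp (W, indole), and Tyr (Y, phenol).
Matching residues: W2, F3, Y8, Y9, Y12, F16, Y17.

7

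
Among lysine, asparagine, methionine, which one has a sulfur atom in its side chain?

methionine

The sulfur-bearing residues are cysteine (–SH) and methionine (–S–CH₃).
Of the listed options, only methionine belongs to this group.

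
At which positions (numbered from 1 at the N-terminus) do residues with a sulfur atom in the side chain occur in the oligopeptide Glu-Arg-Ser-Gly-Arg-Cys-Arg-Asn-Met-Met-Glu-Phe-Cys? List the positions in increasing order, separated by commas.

6, 9, 10, 13

The sulfur-bearing residues are cysteine (–SH) and methionine (–S–CH₃).
Matching residues: Cys6, Met9, Met10, Cys13.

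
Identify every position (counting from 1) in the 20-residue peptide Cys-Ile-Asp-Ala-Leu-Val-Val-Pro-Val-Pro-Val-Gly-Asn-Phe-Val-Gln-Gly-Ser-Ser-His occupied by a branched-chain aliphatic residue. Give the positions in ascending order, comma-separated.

Matching residues: Ile2, Leu5, Val6, Val7, Val9, Val11, Val15.

2, 5, 6, 7, 9, 11, 15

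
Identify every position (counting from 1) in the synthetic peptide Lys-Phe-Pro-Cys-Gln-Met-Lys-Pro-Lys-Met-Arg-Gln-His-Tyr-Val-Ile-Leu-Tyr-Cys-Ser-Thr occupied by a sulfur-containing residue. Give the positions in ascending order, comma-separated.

4, 6, 10, 19

The sulfur-bearing residues are cysteine (–SH) and methionine (–S–CH₃).
Matching residues: Cys4, Met6, Met10, Cys19.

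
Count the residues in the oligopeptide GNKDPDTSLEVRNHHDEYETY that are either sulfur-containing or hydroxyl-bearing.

5

Sulfur-containing: C, M. Hydroxyl-bearing: S, T, Y.
Sulfur-containing residues here: none (0).
Hydroxyl-bearing residues here: T7, S8, Y18, T20, Y21 (5).
The two groups share no amino acid, so total = 0 + 5 = 5.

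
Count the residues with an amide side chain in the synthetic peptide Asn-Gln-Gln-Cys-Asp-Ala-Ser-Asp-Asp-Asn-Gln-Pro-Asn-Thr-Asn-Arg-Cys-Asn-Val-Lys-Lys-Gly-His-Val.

8

Only N (asparagine) and Q (glutamine) carry a side-chain carboxamide.
Matching residues: Asn1, Gln2, Gln3, Asn10, Gln11, Asn13, Asn15, Asn18.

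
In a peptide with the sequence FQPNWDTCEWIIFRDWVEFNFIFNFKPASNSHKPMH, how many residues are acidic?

The acidic residues are Asp (D) and Glu (E), whose side chains end in a carboxylate group.
Matching residues: D6, E9, D15, E18.

4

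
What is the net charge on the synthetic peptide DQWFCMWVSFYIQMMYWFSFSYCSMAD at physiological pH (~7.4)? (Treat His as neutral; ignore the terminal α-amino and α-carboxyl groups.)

-2

The side chains ionized at physiological pH are Lys/Arg (+1) and Asp/Glu (−1); with His treated as neutral, nothing else contributes.
Positive (K, R): none → +0.
Negative (D, E): D1, D27 → −2.
Net charge = (+0) + (−2) = −2.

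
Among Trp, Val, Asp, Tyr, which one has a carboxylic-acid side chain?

Only D (aspartate) and E (glutamate) carry a side-chain carboxylic acid.
Of the listed options, only Asp belongs to this group.

Asp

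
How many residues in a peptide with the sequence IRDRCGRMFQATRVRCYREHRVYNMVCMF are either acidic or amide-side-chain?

4

Acidic: D, E. Amide-side-chain: N, Q.
Acidic residues here: D3, E19 (2).
Amide-side-chain residues here: Q10, N24 (2).
The two groups share no amino acid, so total = 2 + 2 = 4.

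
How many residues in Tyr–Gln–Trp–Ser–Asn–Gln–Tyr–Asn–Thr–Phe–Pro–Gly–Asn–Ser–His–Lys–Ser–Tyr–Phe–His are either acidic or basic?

3

Acidic: D, E. Basic: H, K, R.
Acidic residues here: none (0).
Basic residues here: His15, Lys16, His20 (3).
The two groups share no amino acid, so total = 0 + 3 = 3.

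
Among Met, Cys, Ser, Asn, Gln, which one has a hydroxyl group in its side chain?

Ser

The –OH-bearing residues are Ser, Thr (aliphatic alcohols), and Tyr (phenol).
Of the listed options, only Ser belongs to this group.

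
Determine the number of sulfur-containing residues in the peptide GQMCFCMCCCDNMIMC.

10

Cysteine (C, thiol) and methionine (M, thioether) are the two sulfur-containing amino acids.
Matching residues: M3, C4, C6, M7, C8, C9, C10, M13, M15, C16.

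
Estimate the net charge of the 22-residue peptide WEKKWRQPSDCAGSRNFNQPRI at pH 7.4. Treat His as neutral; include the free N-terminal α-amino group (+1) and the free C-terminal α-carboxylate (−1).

+3

Near pH 7.4, K and R contribute +1 each, D and E contribute −1 each, and every other side chain (His included, as stated) is uncharged.
Positive (K, R): K3, K4, R6, R15, R21 → +5.
Negative (D, E): E2, D10 → −2.
The N-terminus (+1) and C-terminus (−1) cancel.
Net charge = (+5) + (−2) = +3.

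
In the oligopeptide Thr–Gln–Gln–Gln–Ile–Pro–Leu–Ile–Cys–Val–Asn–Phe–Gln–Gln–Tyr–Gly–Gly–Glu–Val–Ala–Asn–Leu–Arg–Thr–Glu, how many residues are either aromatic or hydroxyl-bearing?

Aromatic: F, W, Y. Hydroxyl-bearing: S, T, Y.
Aromatic residues here: Phe12, Tyr15 (2).
Hydroxyl-bearing residues here: Thr1, Tyr15, Thr24 (3).
Y is in both groups, so the 1 Y residue must not be double-counted.
Total = 2 + 3 − 1 = 4.

4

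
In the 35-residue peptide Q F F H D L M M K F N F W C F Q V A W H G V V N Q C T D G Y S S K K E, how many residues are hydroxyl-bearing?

Serine (S), threonine (T), and tyrosine (Y) each carry a hydroxyl group on the side chain.
Matching residues: T27, Y30, S31, S32.

4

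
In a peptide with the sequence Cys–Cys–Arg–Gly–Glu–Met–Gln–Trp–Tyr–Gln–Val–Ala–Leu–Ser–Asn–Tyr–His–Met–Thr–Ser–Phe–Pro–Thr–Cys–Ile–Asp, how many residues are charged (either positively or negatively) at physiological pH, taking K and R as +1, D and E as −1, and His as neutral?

Charged side chains at pH ~7.4: K, R (positive); D, E (negative).
Matching residues: Arg3, Glu5, Asp26.

3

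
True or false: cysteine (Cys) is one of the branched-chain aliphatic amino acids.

V, L, and I make up the branched-chain aliphatic group.
Cysteine is not in this group.

False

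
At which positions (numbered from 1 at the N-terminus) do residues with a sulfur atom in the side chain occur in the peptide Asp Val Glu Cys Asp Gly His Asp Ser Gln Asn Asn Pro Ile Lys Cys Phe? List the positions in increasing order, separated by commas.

4, 16

Cysteine (C, thiol) and methionine (M, thioether) are the two sulfur-containing amino acids.
Matching residues: Cys4, Cys16.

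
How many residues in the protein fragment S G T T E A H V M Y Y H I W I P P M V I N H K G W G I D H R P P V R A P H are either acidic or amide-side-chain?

3

Acidic: D, E. Amide-side-chain: N, Q.
Acidic residues here: E5, D28 (2).
Amide-side-chain residues here: N21 (1).
The two groups share no amino acid, so total = 2 + 1 = 3.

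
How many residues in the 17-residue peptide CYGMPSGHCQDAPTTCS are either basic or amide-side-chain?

Basic: H, K, R. Amide-side-chain: N, Q.
Basic residues here: H8 (1).
Amide-side-chain residues here: Q10 (1).
The two groups share no amino acid, so total = 1 + 1 = 2.

2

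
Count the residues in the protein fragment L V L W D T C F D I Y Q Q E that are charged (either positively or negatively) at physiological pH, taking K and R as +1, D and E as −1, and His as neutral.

Charged side chains at pH ~7.4: K, R (positive); D, E (negative).
Matching residues: D5, D9, E14.

3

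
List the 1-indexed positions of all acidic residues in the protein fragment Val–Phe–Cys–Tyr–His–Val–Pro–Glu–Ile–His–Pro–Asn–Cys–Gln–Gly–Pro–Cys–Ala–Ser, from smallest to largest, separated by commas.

Only D (aspartate) and E (glutamate) carry a side-chain carboxylic acid.
Matching residues: Glu8.

8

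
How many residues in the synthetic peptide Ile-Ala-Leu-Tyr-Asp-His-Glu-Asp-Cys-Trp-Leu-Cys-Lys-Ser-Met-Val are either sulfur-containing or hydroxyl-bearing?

Sulfur-containing: C, M. Hydroxyl-bearing: S, T, Y.
Sulfur-containing residues here: Cys9, Cys12, Met15 (3).
Hydroxyl-bearing residues here: Tyr4, Ser14 (2).
The two groups share no amino acid, so total = 3 + 2 = 5.

5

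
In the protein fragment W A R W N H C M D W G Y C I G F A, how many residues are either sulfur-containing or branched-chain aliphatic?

4

Sulfur-containing: C, M. Branched-chain aliphatic: I, L, V.
Sulfur-containing residues here: C7, M8, C13 (3).
Branched-chain aliphatic residues here: I14 (1).
The two groups share no amino acid, so total = 3 + 1 = 4.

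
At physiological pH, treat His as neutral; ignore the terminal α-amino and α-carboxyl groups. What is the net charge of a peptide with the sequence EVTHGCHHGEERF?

Near pH 7.4, K and R contribute +1 each, D and E contribute −1 each, and every other side chain (His included, as stated) is uncharged.
Positive (K, R): R12 → +1.
Negative (D, E): E1, E10, E11 → −3.
Net charge = (+1) + (−3) = −2.

-2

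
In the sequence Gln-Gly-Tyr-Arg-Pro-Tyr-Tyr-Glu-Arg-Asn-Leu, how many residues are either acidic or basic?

Acidic: D, E. Basic: H, K, R.
Acidic residues here: Glu8 (1).
Basic residues here: Arg4, Arg9 (2).
The two groups share no amino acid, so total = 1 + 2 = 3.

3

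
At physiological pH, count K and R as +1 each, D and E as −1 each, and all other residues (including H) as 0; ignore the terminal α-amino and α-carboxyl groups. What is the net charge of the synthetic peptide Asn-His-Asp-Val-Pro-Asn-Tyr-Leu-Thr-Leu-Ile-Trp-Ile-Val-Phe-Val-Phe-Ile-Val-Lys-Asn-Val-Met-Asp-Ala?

Positive (K, R): Lys20 → +1.
Negative (D, E): Asp3, Asp24 → −2.
Net charge = (+1) + (−2) = −1.

-1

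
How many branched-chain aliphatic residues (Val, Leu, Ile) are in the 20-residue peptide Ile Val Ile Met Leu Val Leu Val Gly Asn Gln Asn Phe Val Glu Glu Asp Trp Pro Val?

9

Matching residues: Ile1, Val2, Ile3, Leu5, Val6, Leu7, Val8, Val14, Val20.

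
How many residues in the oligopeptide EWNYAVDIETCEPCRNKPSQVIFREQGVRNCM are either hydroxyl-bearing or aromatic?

5

Hydroxyl-bearing: S, T, Y. Aromatic: F, W, Y.
Hydroxyl-bearing residues here: Y4, T10, S19 (3).
Aromatic residues here: W2, Y4, F23 (3).
Y is in both groups, so the 1 Y residue must not be double-counted.
Total = 3 + 3 − 1 = 5.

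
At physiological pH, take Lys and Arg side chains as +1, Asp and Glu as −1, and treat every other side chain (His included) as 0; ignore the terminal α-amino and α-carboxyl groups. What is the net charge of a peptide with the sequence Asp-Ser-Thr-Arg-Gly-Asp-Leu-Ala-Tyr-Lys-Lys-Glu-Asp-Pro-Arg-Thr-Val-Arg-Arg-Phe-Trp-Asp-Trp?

Positive (K, R): Arg4, Lys10, Lys11, Arg15, Arg18, Arg19 → +6.
Negative (D, E): Asp1, Asp6, Glu12, Asp13, Asp22 → −5.
Net charge = (+6) + (−5) = +1.

+1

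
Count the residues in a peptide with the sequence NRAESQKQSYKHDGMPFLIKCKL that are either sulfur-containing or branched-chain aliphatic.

5

Sulfur-containing: C, M. Branched-chain aliphatic: I, L, V.
Sulfur-containing residues here: M15, C21 (2).
Branched-chain aliphatic residues here: L18, I19, L23 (3).
The two groups share no amino acid, so total = 2 + 3 = 5.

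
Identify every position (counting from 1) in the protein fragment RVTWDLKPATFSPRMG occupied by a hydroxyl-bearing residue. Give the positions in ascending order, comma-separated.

The –OH-bearing residues are Ser, Thr (aliphatic alcohols), and Tyr (phenol).
Matching residues: T3, T10, S12.

3, 10, 12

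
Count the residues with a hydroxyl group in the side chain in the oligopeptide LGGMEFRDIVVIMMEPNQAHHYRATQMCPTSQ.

The –OH-bearing residues are Ser, Thr (aliphatic alcohols), and Tyr (phenol).
Matching residues: Y22, T25, T30, S31.

4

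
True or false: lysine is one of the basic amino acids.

True

K, R, and H are the three residues with basic side chains (ε-amine, guanidinium, and imidazole respectively).
Lysine is in this group.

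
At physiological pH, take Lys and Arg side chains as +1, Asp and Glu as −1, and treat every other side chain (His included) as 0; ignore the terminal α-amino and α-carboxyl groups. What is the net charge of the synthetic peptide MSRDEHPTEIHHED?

Positive (K, R): R3 → +1.
Negative (D, E): D4, E5, E9, E13, D14 → −5.
Net charge = (+1) + (−5) = −4.

-4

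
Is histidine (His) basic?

Yes

Lysine (K), arginine (R), and histidine (H) have basic, nitrogen-containing side chains.
Histidine is in this group.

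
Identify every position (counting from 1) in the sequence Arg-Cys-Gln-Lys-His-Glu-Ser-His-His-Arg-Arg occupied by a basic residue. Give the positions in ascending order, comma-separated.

Lysine (K), arginine (R), and histidine (H) have basic, nitrogen-containing side chains.
Matching residues: Arg1, Lys4, His5, His8, His9, Arg10, Arg11.

1, 4, 5, 8, 9, 10, 11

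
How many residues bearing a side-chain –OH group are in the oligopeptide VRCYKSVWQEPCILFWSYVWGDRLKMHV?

The –OH-bearing residues are Ser, Thr (aliphatic alcohols), and Tyr (phenol).
Matching residues: Y4, S6, S17, Y18.

4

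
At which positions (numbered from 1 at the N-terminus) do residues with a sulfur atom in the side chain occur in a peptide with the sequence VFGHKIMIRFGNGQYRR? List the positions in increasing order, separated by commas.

The sulfur-bearing residues are cysteine (–SH) and methionine (–S–CH₃).
Matching residues: M7.

7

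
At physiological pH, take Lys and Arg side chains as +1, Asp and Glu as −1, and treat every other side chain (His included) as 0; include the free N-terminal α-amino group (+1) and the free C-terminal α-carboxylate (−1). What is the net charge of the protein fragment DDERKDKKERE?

-1

Positive (K, R): R4, K5, K7, K8, R10 → +5.
Negative (D, E): D1, D2, E3, D6, E9, E11 → −6.
The N-terminus (+1) and C-terminus (−1) cancel.
Net charge = (+5) + (−6) = −1.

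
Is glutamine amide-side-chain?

Yes

Only N (asparagine) and Q (glutamine) carry a side-chain carboxamide.
Glutamine is in this group.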